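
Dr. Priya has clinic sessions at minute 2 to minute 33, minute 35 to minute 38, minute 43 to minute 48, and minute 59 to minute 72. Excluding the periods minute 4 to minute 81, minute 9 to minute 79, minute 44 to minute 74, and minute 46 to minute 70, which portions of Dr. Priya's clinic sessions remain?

minute 2 to minute 4

Second set merges to minute 4 to minute 81.
minute 2 to minute 33 \ B = minute 2 to minute 4.
minute 35 to minute 38: entirely removed.
minute 43 to minute 48: entirely removed.
minute 59 to minute 72: entirely removed.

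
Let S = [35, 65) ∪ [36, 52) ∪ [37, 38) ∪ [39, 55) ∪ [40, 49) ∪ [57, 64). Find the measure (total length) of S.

30

Merged: [35, 65).
Length: 30.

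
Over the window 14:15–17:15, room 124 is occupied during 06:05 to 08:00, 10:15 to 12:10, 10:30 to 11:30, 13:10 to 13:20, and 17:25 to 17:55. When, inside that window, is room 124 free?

14:15–17:15

The merged coverage is 06:05–08:00, 10:15–12:10, 13:10–13:20, 17:25–17:55.
Complement within 14:15–17:15: 14:15–17:15.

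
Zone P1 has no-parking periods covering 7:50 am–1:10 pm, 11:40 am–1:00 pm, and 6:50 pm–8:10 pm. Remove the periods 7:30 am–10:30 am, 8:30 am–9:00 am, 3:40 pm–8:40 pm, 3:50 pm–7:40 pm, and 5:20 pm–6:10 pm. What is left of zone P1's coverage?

10:30 am–1:10 pm

First set merges to 7:50 am–1:10 pm, 6:50 pm–8:10 pm.
Second set merges to 7:30 am–10:30 am, 3:40 pm–8:40 pm.
7:50 am–1:10 pm with B removed leaves 10:30 am–1:10 pm.
6:50 pm–8:10 pm lies entirely inside B → drops out.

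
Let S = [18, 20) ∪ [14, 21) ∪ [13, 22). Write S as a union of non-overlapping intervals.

[13, 22)

Sort by start: [13, 22), [14, 21), [18, 20).
[14, 21) overlaps/touches [13, 22) → extend to [13, 22).
[18, 20) overlaps/touches [13, 22) → extend to [13, 22).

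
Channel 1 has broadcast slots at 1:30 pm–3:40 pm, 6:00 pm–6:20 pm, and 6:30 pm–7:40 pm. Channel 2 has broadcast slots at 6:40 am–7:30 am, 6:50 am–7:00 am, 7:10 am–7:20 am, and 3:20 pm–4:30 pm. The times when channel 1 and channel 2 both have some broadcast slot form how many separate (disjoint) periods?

Merge the second list: 6:40 am–7:30 am, 3:20 pm–4:30 pm.
A ∩ B = 3:20 pm–3:40 pm.
That is 1 disjoint piece.

1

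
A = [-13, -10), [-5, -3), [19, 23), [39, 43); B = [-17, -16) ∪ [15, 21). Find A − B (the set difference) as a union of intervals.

[-13, -10): nothing removed.
[-5, -3): nothing removed.
[19, 23) \ B = [21, 23).
[39, 43): nothing removed.

[-13, -10) ∪ [-5, -3) ∪ [21, 23) ∪ [39, 43)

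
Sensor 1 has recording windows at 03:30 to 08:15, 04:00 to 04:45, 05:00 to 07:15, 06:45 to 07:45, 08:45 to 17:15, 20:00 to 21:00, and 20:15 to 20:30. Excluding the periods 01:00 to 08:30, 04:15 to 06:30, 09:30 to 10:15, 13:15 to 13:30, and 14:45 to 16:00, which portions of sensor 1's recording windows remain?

08:45–09:30, 10:15–13:15, 13:30–14:45, 16:00–17:15, 20:00–21:00

Merge the first list: 03:30–08:15, 08:45–17:15, 20:00–21:00.
Merge the second list: 01:00–08:30, 09:30–10:15, 13:15–13:30, 14:45–16:00.
03:30–08:15 lies entirely inside B → drops out.
08:45–17:15 with B removed leaves 08:45–09:30, 10:15–13:15, 13:30–14:45, 16:00–17:15.
20:00–21:00 is untouched.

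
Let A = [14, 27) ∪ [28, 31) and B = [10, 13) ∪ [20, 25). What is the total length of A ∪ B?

A ∪ B = [10, 13), [14, 27), [28, 31).
Total: 3 + 13 + 3 = 19.

19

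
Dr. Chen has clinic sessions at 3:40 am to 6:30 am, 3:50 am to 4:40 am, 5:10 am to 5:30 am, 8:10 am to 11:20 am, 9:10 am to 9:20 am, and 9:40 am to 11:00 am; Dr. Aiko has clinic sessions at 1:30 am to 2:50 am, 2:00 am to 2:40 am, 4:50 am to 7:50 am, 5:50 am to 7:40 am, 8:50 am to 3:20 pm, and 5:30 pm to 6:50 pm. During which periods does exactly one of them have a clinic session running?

1:30 am–2:50 am, 3:40 am–4:50 am, 6:30 am–7:50 am, 8:10 am–8:50 am, 11:20 am–3:20 pm, 5:30 pm–6:50 pm

Merge the first list: 3:40 am–6:30 am, 8:10 am–11:20 am.
Merge the second list: 1:30 am–2:50 am, 4:50 am–7:50 am, 8:50 am–3:20 pm, 5:30 pm–6:50 pm.
A but not B: 3:40 am–4:50 am, 8:10 am–8:50 am.
B but not A: 1:30 am–2:50 am, 6:30 am–7:50 am, 11:20 am–3:20 pm, 5:30 pm–6:50 pm.
Combining gives A △ B.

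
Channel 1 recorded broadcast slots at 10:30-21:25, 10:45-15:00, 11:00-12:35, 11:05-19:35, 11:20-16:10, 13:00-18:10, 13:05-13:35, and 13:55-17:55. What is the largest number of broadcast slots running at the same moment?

Sweep endpoints in order; track running count of active intervals.
Peak of 6 reached at 13:05.

6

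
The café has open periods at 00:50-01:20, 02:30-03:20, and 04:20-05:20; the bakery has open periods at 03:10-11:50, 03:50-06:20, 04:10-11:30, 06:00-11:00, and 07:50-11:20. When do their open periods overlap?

03:10-03:20, 04:20-05:20

Second set merges to 03:10-11:50.
00:50-01:20: no overlap with the second set.
02:30-03:20 meets the second set on 03:10-03:20.
04:20-05:20 meets the second set on 04:20-05:20.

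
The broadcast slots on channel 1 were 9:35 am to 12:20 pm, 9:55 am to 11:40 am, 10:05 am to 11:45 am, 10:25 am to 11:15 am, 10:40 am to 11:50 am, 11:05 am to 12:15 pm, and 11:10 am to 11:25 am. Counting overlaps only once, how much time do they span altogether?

Merged: 9:35 am–12:20 pm.
Length: 2 h 45 min.

2 h 45 min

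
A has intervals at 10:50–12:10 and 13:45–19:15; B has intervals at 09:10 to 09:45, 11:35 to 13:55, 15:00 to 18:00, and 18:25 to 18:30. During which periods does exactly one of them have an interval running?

09:10–09:45, 10:50–11:35, 12:10–13:45, 13:55–15:00, 18:00–18:25, 18:30–19:15

Only in the first: 10:50–11:35, 13:55–15:00, 18:00–18:25, 18:30–19:15.
Only in the second: 09:10–09:45, 12:10–13:45.
Together these are the periods covered by exactly one.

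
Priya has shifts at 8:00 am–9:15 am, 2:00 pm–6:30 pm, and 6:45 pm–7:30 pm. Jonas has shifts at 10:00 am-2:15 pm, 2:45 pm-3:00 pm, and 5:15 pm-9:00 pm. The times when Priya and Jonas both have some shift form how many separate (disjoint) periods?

A ∩ B = 2:00 pm–2:15 pm, 2:45 pm–3:00 pm, 5:15 pm–6:30 pm, 6:45 pm–7:30 pm.
That is 4 disjoint pieces.

4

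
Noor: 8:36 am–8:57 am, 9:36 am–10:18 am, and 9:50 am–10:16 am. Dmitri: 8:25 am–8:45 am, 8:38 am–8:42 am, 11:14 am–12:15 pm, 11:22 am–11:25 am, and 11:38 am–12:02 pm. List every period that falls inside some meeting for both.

8:36 am-8:45 am

First set merges to 8:36 am-8:57 am, 9:36 am-10:18 am.
Second set merges to 8:25 am-8:45 am, 11:14 am-12:15 pm.
8:36 am-8:57 am meets the second set on 8:36 am-8:45 am.
9:36 am-10:18 am: no overlap with the second set.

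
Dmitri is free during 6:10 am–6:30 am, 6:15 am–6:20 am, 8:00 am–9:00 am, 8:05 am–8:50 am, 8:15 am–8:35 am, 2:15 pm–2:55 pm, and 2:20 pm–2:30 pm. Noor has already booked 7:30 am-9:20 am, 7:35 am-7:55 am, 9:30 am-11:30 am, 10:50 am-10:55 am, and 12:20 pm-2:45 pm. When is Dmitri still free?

First set merges to 6:10 am–6:30 am, 8:00 am–9:00 am, 2:15 pm–2:55 pm.
Second set merges to 7:30 am–9:20 am, 9:30 am–11:30 am, 12:20 pm–2:45 pm.
6:10 am–6:30 am is untouched.
8:00 am–9:00 am lies entirely inside B → drops out.
2:15 pm–2:55 pm with B removed leaves 2:45 pm–2:55 pm.

6:10 am–6:30 am, 2:45 pm–2:55 pm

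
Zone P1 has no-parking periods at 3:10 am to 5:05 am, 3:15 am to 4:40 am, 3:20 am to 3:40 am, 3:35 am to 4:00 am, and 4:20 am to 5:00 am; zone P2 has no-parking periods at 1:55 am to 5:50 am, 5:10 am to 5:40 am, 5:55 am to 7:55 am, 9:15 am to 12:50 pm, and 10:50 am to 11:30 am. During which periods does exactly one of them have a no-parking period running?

1:55 am–3:10 am, 5:05 am–5:50 am, 5:55 am–7:55 am, 9:15 am–12:50 pm

First set merges to 3:10 am–5:05 am.
Second set merges to 1:55 am–5:50 am, 5:55 am–7:55 am, 9:15 am–12:50 pm.
Only in the first: none.
Only in the second: 1:55 am–3:10 am, 5:05 am–5:50 am, 5:55 am–7:55 am, 9:15 am–12:50 pm.
Together these are the periods covered by exactly one.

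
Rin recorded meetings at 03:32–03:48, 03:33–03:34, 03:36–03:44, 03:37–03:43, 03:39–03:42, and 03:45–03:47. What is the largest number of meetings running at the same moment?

4

Sweep endpoints in order; track running count of active intervals.
Peak of 4 reached at 03:39.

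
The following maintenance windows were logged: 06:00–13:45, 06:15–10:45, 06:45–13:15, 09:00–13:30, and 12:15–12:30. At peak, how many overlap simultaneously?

4

Walk the sorted start/end points keeping a running depth.
The depth first hits 4 at 09:00.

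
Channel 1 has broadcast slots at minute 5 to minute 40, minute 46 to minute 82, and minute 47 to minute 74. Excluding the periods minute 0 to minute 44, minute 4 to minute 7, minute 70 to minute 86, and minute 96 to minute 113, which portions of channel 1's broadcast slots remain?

minute 46 to minute 70

A, merged: minute 5 to minute 40, minute 46 to minute 82.
B, merged: minute 0 to minute 44, minute 70 to minute 86, minute 96 to minute 113.
minute 5 to minute 40 lies entirely inside B → drops out.
minute 46 to minute 82 with B removed leaves minute 46 to minute 70.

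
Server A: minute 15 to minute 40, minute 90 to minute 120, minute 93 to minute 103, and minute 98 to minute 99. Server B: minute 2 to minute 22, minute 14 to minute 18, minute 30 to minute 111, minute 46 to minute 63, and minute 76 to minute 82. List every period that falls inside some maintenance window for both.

minute 15 to minute 22, minute 30 to minute 40, minute 90 to minute 111

First set merges to minute 15 to minute 40, minute 90 to minute 120.
Second set merges to minute 2 to minute 22, minute 30 to minute 111.
minute 15 to minute 40 meets the second set on minute 15 to minute 22, minute 30 to minute 40.
minute 90 to minute 120 meets the second set on minute 90 to minute 111.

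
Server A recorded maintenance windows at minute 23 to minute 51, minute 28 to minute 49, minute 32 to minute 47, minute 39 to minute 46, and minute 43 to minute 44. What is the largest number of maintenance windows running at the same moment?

Walk the sorted start/end points keeping a running depth.
The depth first hits 5 at minute 43.

5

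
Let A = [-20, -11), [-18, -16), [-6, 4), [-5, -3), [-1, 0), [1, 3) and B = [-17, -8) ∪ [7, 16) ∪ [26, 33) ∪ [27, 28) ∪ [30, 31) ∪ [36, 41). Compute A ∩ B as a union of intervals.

[-17, -11)

Merge the first list: [-20, -11), [-6, 4).
Merge the second list: [-17, -8), [7, 16), [26, 33), [36, 41).
[-20, -11) meets the second set on [-17, -11).
[-6, 4): no overlap with the second set.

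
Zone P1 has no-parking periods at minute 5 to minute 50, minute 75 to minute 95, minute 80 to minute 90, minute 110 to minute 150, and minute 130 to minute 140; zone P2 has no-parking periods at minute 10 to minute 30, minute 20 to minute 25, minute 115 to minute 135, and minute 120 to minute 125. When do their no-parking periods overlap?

minute 10 to minute 30, minute 115 to minute 135

A, merged: minute 5 to minute 50, minute 75 to minute 95, minute 110 to minute 150.
B, merged: minute 10 to minute 30, minute 115 to minute 135.
minute 5 to minute 50 overlaps B on minute 10 to minute 30.
minute 75 to minute 95 falls entirely outside B.
minute 110 to minute 150 overlaps B on minute 115 to minute 135.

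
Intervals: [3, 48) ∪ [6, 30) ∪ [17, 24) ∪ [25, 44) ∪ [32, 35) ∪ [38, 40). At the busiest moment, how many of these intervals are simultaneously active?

Walk the sorted start/end points keeping a running depth.
The depth first hits 3 at 17.

3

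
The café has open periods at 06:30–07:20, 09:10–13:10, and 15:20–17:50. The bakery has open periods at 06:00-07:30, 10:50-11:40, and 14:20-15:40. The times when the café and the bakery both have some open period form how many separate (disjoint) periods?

3

A ∩ B = 06:30-07:20, 10:50-11:40, 15:20-15:40.
That is 3 disjoint pieces.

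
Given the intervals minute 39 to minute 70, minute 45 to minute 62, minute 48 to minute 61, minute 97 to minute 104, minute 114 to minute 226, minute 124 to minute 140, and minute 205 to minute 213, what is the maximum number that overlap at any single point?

Walk the sorted start/end points keeping a running depth.
The depth first hits 3 at minute 48.

3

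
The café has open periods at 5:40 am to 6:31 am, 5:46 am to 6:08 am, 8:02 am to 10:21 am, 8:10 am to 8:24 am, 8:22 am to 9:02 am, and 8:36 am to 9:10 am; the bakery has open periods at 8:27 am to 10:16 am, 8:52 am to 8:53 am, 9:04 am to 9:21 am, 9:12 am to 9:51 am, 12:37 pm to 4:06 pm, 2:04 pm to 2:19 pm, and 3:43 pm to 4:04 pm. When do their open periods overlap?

8:27 am–10:16 am

First set merges to 5:40 am–6:31 am, 8:02 am–10:21 am.
Second set merges to 8:27 am–10:16 am, 12:37 pm–4:06 pm.
5:40 am–6:31 am meets no B interval.
8:02 am–10:21 am ∩ B → 8:27 am–10:16 am.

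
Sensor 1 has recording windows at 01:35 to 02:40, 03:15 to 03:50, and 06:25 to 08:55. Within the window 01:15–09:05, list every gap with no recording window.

After merging, the occupied span is 01:35–02:40, 03:15–03:50, 06:25–08:55.
Gaps within 01:15–09:05: 01:15–01:35, 02:40–03:15, 03:50–06:25, 08:55–09:05.

01:15–01:35, 02:40–03:15, 03:50–06:25, 08:55–09:05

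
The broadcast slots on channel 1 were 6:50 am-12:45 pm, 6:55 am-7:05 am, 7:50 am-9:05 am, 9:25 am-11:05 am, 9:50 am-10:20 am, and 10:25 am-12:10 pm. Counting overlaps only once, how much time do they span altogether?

5 h 55 min

Merged: 6:50 am–12:45 pm.
Length: 5 h 55 min.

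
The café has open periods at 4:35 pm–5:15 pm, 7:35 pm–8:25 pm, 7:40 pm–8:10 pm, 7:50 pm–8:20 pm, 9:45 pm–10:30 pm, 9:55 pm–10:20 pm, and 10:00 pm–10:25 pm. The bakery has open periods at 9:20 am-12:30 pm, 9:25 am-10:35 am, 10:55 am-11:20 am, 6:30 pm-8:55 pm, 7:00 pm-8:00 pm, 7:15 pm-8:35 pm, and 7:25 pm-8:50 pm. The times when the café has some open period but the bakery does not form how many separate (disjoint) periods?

2

First set merges to 4:35 pm–5:15 pm, 7:35 pm–8:25 pm, 9:45 pm–10:30 pm.
Second set merges to 9:20 am–12:30 pm, 6:30 pm–8:55 pm.
A \ B = 4:35 pm–5:15 pm, 9:45 pm–10:30 pm.
That is 2 disjoint pieces.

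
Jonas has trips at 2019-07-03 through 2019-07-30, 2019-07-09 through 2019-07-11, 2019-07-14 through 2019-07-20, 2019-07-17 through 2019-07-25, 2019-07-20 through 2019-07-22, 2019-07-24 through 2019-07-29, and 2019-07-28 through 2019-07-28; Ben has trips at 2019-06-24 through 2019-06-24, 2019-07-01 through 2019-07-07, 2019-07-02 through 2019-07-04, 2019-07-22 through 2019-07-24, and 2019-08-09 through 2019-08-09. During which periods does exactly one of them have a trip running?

2019-06-24 through 2019-06-24, 2019-07-01 through 2019-07-02, 2019-07-08 through 2019-07-21, 2019-07-25 through 2019-07-30, 2019-08-09 through 2019-08-09

First set merges to 2019-07-03 through 2019-07-30.
Second set merges to 2019-06-24 through 2019-06-24, 2019-07-01 through 2019-07-07, 2019-07-22 through 2019-07-24, 2019-08-09 through 2019-08-09.
Only in the first: 2019-07-08 through 2019-07-21, 2019-07-25 through 2019-07-30.
Only in the second: 2019-06-24 through 2019-06-24, 2019-07-01 through 2019-07-02, 2019-08-09 through 2019-08-09.
Together these are the periods covered by exactly one.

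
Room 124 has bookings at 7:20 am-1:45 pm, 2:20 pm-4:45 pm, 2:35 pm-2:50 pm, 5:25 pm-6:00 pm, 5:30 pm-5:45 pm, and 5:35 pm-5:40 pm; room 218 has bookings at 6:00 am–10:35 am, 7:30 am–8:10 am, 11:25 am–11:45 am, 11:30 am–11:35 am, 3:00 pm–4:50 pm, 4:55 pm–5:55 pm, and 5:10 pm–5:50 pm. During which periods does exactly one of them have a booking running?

6:00 am–7:20 am, 10:35 am–11:25 am, 11:45 am–1:45 pm, 2:20 pm–3:00 pm, 4:45 pm–4:50 pm, 4:55 pm–5:25 pm, 5:55 pm–6:00 pm

First set merges to 7:20 am–1:45 pm, 2:20 pm–4:45 pm, 5:25 pm–6:00 pm.
Second set merges to 6:00 am–10:35 am, 11:25 am–11:45 am, 3:00 pm–4:50 pm, 4:55 pm–5:55 pm.
A but not B: 10:35 am–11:25 am, 11:45 am–1:45 pm, 2:20 pm–3:00 pm, 5:55 pm–6:00 pm.
B but not A: 6:00 am–7:20 am, 4:45 pm–4:50 pm, 4:55 pm–5:25 pm.
Combining gives A △ B.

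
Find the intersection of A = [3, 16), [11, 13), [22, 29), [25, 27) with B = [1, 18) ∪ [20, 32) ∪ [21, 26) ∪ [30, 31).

[3, 16) ∪ [22, 29)

A, merged: [3, 16), [22, 29).
B, merged: [1, 18), [20, 32).
[3, 16) ∩ B → [3, 16).
[22, 29) ∩ B → [22, 29).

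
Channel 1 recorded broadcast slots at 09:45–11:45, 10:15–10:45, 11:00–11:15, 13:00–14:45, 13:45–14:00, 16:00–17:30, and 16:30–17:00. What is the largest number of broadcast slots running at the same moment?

2

At 10:15, 2 of the intervals are simultaneously active.
No point has more.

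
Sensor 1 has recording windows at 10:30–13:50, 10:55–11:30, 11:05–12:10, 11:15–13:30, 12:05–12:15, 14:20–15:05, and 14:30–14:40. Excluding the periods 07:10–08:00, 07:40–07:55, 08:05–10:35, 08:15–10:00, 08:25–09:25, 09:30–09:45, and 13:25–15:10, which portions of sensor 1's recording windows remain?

Merge the first list: 10:30–13:50, 14:20–15:05.
Merge the second list: 07:10–08:00, 08:05–10:35, 13:25–15:10.
10:30–13:50 minus B → 10:35–13:25.
14:20–15:05: fully covered by B → removed.

10:35–13:25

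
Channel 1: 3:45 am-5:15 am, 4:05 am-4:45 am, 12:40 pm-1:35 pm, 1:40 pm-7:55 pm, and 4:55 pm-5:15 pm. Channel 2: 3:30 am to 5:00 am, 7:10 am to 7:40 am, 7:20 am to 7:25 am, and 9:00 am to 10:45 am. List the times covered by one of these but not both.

3:30 am–3:45 am, 5:00 am–5:15 am, 7:10 am–7:40 am, 9:00 am–10:45 am, 12:40 pm–1:35 pm, 1:40 pm–7:55 pm

A, merged: 3:45 am–5:15 am, 12:40 pm–1:35 pm, 1:40 pm–7:55 pm.
B, merged: 3:30 am–5:00 am, 7:10 am–7:40 am, 9:00 am–10:45 am.
A but not B: 5:00 am–5:15 am, 12:40 pm–1:35 pm, 1:40 pm–7:55 pm.
B but not A: 3:30 am–3:45 am, 7:10 am–7:40 am, 9:00 am–10:45 am.
Combining gives A △ B.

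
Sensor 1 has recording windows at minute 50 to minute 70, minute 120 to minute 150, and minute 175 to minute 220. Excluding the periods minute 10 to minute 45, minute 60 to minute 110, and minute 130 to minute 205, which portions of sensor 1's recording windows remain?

minute 50 to minute 60, minute 120 to minute 130, minute 205 to minute 220

minute 50 to minute 70 minus B → minute 50 to minute 60.
minute 120 to minute 150 minus B → minute 120 to minute 130.
minute 175 to minute 220 minus B → minute 205 to minute 220.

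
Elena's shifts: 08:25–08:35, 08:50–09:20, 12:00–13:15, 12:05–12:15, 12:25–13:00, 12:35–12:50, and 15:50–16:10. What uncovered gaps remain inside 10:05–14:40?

The merged coverage is 08:25–08:35, 08:50–09:20, 12:00–13:15, 15:50–16:10.
Uncovered inside 10:05–14:40: 10:05–12:00, 13:15–14:40.

10:05–12:00, 13:15–14:40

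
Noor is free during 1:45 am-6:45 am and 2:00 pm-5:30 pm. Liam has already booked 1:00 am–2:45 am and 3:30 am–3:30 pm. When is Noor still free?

1:45 am-6:45 am with B removed leaves 2:45 am-3:30 am.
2:00 pm-5:30 pm with B removed leaves 3:30 pm-5:30 pm.

2:45 am-3:30 am, 3:30 pm-5:30 pm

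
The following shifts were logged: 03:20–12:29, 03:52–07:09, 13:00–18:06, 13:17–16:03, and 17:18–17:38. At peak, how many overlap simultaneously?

2

At 03:52, 2 of the intervals are simultaneously active.
No point has more.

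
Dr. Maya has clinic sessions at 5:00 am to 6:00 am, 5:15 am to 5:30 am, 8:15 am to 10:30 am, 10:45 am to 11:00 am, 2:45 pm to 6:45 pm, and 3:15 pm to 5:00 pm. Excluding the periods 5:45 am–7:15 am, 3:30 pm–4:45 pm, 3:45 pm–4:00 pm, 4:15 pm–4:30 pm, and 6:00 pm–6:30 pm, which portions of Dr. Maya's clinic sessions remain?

First set merges to 5:00 am-6:00 am, 8:15 am-10:30 am, 10:45 am-11:00 am, 2:45 pm-6:45 pm.
Second set merges to 5:45 am-7:15 am, 3:30 pm-4:45 pm, 6:00 pm-6:30 pm.
5:00 am-6:00 am \ B = 5:00 am-5:45 am.
8:15 am-10:30 am: nothing removed.
10:45 am-11:00 am: nothing removed.
2:45 pm-6:45 pm \ B = 2:45 pm-3:30 pm, 4:45 pm-6:00 pm, 6:30 pm-6:45 pm.

5:00 am-5:45 am, 8:15 am-10:30 am, 10:45 am-11:00 am, 2:45 pm-3:30 pm, 4:45 pm-6:00 pm, 6:30 pm-6:45 pm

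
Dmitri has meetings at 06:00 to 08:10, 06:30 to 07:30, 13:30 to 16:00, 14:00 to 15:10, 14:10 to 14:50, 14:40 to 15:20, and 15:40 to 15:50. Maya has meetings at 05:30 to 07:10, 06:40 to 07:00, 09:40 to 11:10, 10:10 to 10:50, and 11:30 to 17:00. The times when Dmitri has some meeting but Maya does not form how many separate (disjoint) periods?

1

First set merges to 06:00–08:10, 13:30–16:00.
Second set merges to 05:30–07:10, 09:40–11:10, 11:30–17:00.
A \ B = 07:10–08:10.
That is 1 disjoint piece.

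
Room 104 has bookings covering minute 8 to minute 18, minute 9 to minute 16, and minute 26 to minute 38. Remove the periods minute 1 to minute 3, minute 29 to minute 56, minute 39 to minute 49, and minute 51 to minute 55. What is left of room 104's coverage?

minute 8 to minute 18, minute 26 to minute 29

Merge the first list: minute 8 to minute 18, minute 26 to minute 38.
Merge the second list: minute 1 to minute 3, minute 29 to minute 56.
minute 8 to minute 18: no B overlap → unchanged.
minute 26 to minute 38 minus B → minute 26 to minute 29.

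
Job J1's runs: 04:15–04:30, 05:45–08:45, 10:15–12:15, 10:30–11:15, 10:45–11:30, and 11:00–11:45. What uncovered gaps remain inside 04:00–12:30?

04:00–04:15, 04:30–05:45, 08:45–10:15, 12:15–12:30

After merging, the occupied span is 04:15–04:30, 05:45–08:45, 10:15–12:15.
Complement within 04:00–12:30: 04:00–04:15, 04:30–05:45, 08:45–10:15, 12:15–12:30.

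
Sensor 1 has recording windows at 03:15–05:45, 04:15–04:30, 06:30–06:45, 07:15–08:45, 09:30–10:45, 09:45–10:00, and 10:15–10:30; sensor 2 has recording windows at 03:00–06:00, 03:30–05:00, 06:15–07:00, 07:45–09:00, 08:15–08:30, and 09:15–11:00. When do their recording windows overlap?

03:15-05:45, 06:30-06:45, 07:45-08:45, 09:30-10:45

Merge the first list: 03:15-05:45, 06:30-06:45, 07:15-08:45, 09:30-10:45.
Merge the second list: 03:00-06:00, 06:15-07:00, 07:45-09:00, 09:15-11:00.
03:15-05:45 ∩ B → 03:15-05:45.
06:30-06:45 ∩ B → 06:30-06:45.
07:15-08:45 ∩ B → 07:45-08:45.
09:30-10:45 ∩ B → 09:30-10:45.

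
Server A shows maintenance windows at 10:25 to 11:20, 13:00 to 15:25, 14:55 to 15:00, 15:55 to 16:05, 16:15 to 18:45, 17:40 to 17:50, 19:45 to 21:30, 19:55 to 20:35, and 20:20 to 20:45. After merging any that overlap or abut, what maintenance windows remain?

13:00-15:25 is disjoint → start new block.
14:55-15:00 overlaps/touches 13:00-15:25 → extend to 13:00-15:25.
15:55-16:05 is disjoint → start new block.
16:15-18:45 is disjoint → start new block.
17:40-17:50 overlaps/touches 16:15-18:45 → extend to 16:15-18:45.
19:45-21:30 is disjoint → start new block.
19:55-20:35 overlaps/touches 19:45-21:30 → extend to 19:45-21:30.
20:20-20:45 overlaps/touches 19:45-21:30 → extend to 19:45-21:30.

10:25-11:20, 13:00-15:25, 15:55-16:05, 16:15-18:45, 19:45-21:30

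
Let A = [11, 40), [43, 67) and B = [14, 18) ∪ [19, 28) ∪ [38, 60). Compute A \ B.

[11, 40) with B removed leaves [11, 14), [18, 19), [28, 38).
[43, 67) with B removed leaves [60, 67).

[11, 14) ∪ [18, 19) ∪ [28, 38) ∪ [60, 67)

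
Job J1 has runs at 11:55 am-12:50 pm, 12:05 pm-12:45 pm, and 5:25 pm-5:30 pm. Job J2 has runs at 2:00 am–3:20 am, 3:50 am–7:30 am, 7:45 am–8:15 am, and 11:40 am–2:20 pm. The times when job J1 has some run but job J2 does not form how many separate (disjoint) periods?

First set merges to 11:55 am–12:50 pm, 5:25 pm–5:30 pm.
A \ B = 5:25 pm–5:30 pm.
That is 1 disjoint piece.

1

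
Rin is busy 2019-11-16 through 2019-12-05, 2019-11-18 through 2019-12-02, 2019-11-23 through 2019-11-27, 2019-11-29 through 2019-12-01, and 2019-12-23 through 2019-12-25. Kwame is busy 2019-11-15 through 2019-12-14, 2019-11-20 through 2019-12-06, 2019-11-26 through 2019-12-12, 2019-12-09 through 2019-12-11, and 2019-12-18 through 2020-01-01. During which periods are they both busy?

Merge the first list: 2019-11-16 through 2019-12-05, 2019-12-23 through 2019-12-25.
Merge the second list: 2019-11-15 through 2019-12-14, 2019-12-18 through 2020-01-01.
2019-11-16 through 2019-12-05 meets the second set on 2019-11-16 through 2019-12-05.
2019-12-23 through 2019-12-25 meets the second set on 2019-12-23 through 2019-12-25.

2019-11-16 through 2019-12-05, 2019-12-23 through 2019-12-25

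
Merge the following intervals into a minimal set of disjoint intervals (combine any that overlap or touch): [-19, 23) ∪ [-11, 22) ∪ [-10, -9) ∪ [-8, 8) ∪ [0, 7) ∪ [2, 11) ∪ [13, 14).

[-19, 23)

[-11, 22) overlaps/touches [-19, 23) → extend to [-19, 23).
[-10, -9) overlaps/touches [-19, 23) → extend to [-19, 23).
[-8, 8) overlaps/touches [-19, 23) → extend to [-19, 23).
[0, 7) overlaps/touches [-19, 23) → extend to [-19, 23).
[2, 11) overlaps/touches [-19, 23) → extend to [-19, 23).
[13, 14) overlaps/touches [-19, 23) → extend to [-19, 23).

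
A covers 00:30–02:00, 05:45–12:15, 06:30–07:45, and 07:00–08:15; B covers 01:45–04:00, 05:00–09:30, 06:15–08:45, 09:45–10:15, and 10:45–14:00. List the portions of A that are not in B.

A, merged: 00:30–02:00, 05:45–12:15.
B, merged: 01:45–04:00, 05:00–09:30, 09:45–10:15, 10:45–14:00.
00:30–02:00 \ B = 00:30–01:45.
05:45–12:15 \ B = 09:30–09:45, 10:15–10:45.

00:30–01:45, 09:30–09:45, 10:15–10:45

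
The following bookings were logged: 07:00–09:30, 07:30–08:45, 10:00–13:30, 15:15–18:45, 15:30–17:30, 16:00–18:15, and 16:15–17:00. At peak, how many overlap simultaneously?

4

Walk the sorted start/end points keeping a running depth.
The depth first hits 4 at 16:15.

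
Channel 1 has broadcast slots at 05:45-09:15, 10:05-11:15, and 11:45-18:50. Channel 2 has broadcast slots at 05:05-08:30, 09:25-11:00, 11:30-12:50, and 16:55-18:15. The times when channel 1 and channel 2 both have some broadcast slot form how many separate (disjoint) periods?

A ∩ B = 05:45–08:30, 10:05–11:00, 11:45–12:50, 16:55–18:15.
That is 4 disjoint pieces.

4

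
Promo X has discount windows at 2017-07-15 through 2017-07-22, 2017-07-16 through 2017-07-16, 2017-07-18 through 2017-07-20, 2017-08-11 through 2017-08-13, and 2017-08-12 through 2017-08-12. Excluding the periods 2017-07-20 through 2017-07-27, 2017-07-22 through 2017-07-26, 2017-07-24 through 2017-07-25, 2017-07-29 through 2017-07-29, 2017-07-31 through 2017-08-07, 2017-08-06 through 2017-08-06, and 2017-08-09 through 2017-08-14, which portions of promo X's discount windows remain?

First set merges to 2017-07-15 through 2017-07-22, 2017-08-11 through 2017-08-13.
Second set merges to 2017-07-20 through 2017-07-27, 2017-07-29 through 2017-07-29, 2017-07-31 through 2017-08-07, 2017-08-09 through 2017-08-14.
2017-07-15 through 2017-07-22 minus B → 2017-07-15 through 2017-07-19.
2017-08-11 through 2017-08-13: fully covered by B → removed.

2017-07-15 through 2017-07-19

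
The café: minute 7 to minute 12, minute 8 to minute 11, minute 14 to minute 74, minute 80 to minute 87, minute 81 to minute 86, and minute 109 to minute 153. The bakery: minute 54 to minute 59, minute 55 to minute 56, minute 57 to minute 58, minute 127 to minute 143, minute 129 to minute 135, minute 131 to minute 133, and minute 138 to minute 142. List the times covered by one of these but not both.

minute 7 to minute 12, minute 14 to minute 54, minute 59 to minute 74, minute 80 to minute 87, minute 109 to minute 127, minute 143 to minute 153

First set merges to minute 7 to minute 12, minute 14 to minute 74, minute 80 to minute 87, minute 109 to minute 153.
Second set merges to minute 54 to minute 59, minute 127 to minute 143.
A but not B: minute 7 to minute 12, minute 14 to minute 54, minute 59 to minute 74, minute 80 to minute 87, minute 109 to minute 127, minute 143 to minute 153.
B but not A: none.
Combining gives A △ B.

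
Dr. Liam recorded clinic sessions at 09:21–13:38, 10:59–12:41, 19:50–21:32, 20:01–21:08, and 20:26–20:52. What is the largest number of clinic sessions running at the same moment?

3

Walk the sorted start/end points keeping a running depth.
The depth first hits 3 at 20:26.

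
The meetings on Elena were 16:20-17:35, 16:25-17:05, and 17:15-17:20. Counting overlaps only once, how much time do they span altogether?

Merged: 16:20–17:35.
Length: 1 h 15 min.

1 h 15 min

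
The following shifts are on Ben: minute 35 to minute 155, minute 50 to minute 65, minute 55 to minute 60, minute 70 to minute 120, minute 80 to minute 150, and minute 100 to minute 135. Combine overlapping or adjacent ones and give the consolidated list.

minute 50 to minute 65 overlaps/touches minute 35 to minute 155 → extend to minute 35 to minute 155.
minute 55 to minute 60 overlaps/touches minute 35 to minute 155 → extend to minute 35 to minute 155.
minute 70 to minute 120 overlaps/touches minute 35 to minute 155 → extend to minute 35 to minute 155.
minute 80 to minute 150 overlaps/touches minute 35 to minute 155 → extend to minute 35 to minute 155.
minute 100 to minute 135 overlaps/touches minute 35 to minute 155 → extend to minute 35 to minute 155.

minute 35 to minute 155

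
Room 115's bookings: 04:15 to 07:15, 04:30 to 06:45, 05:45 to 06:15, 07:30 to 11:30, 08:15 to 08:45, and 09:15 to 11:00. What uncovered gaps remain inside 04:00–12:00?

04:00-04:15, 07:15-07:30, 11:30-12:00

Covered (merged): 04:15-07:15, 07:30-11:30.
Complement within 04:00-12:00: 04:00-04:15, 07:15-07:30, 11:30-12:00.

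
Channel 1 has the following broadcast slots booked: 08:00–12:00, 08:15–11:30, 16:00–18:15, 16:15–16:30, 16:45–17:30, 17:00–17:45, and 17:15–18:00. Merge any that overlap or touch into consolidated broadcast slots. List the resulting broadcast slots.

08:15–11:30 overlaps/touches 08:00–12:00 → extend to 08:00–12:00.
16:00–18:15 is disjoint → start new block.
16:15–16:30 overlaps/touches 16:00–18:15 → extend to 16:00–18:15.
16:45–17:30 overlaps/touches 16:00–18:15 → extend to 16:00–18:15.
17:00–17:45 overlaps/touches 16:00–18:15 → extend to 16:00–18:15.
17:15–18:00 overlaps/touches 16:00–18:15 → extend to 16:00–18:15.

08:00–12:00, 16:00–18:15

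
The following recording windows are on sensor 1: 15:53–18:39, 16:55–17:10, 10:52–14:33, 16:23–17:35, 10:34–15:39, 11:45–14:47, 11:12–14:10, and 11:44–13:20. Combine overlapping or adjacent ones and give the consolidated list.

Sort by start: 10:34–15:39, 10:52–14:33, 11:12–14:10, 11:44–13:20, 11:45–14:47, 15:53–18:39, 16:23–17:35, 16:55–17:10.
10:52–14:33 overlaps/touches 10:34–15:39 → extend to 10:34–15:39.
11:12–14:10 overlaps/touches 10:34–15:39 → extend to 10:34–15:39.
11:44–13:20 overlaps/touches 10:34–15:39 → extend to 10:34–15:39.
11:45–14:47 overlaps/touches 10:34–15:39 → extend to 10:34–15:39.
15:53–18:39 is disjoint → start new block.
16:23–17:35 overlaps/touches 15:53–18:39 → extend to 15:53–18:39.
16:55–17:10 overlaps/touches 15:53–18:39 → extend to 15:53–18:39.

10:34–15:39, 15:53–18:39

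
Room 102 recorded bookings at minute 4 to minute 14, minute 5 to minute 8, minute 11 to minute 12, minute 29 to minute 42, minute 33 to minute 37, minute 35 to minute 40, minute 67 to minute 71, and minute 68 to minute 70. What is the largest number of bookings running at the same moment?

At minute 35, 3 of the intervals are simultaneously active.
No point has more.

3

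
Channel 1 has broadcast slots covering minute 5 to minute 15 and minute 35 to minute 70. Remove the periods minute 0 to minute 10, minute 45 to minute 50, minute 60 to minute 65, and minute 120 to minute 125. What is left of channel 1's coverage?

minute 10 to minute 15, minute 35 to minute 45, minute 50 to minute 60, minute 65 to minute 70

minute 5 to minute 15 with B removed leaves minute 10 to minute 15.
minute 35 to minute 70 with B removed leaves minute 35 to minute 45, minute 50 to minute 60, minute 65 to minute 70.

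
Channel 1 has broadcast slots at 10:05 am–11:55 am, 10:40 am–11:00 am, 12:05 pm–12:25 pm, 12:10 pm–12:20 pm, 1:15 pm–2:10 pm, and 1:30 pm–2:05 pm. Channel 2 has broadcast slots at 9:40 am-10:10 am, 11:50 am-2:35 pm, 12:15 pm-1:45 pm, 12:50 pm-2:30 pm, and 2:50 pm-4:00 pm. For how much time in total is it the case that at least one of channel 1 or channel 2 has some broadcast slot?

Merge the first list: 10:05 am-11:55 am, 12:05 pm-12:25 pm, 1:15 pm-2:10 pm.
Merge the second list: 9:40 am-10:10 am, 11:50 am-2:35 pm, 2:50 pm-4:00 pm.
A ∪ B = 9:40 am-2:35 pm, 2:50 pm-4:00 pm.
Total: 4 h 55 min + 1 h 10 min = 6 h 5 min.

6 h 5 min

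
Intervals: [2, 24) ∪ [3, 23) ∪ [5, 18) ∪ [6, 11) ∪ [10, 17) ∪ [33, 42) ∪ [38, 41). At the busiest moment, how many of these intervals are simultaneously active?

5

At 10, 5 of the intervals are simultaneously active.
No point has more.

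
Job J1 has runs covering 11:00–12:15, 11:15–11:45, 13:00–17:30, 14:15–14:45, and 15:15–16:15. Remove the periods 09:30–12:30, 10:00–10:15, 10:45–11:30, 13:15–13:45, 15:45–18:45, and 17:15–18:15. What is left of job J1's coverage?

A, merged: 11:00-12:15, 13:00-17:30.
B, merged: 09:30-12:30, 13:15-13:45, 15:45-18:45.
11:00-12:15 lies entirely inside B → drops out.
13:00-17:30 with B removed leaves 13:00-13:15, 13:45-15:45.

13:00-13:15, 13:45-15:45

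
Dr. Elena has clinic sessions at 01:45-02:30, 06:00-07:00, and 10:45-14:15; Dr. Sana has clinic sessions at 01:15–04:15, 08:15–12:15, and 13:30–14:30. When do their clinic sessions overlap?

01:45–02:30, 10:45–12:15, 13:30–14:15

01:45–02:30 meets the second set on 01:45–02:30.
06:00–07:00: no overlap with the second set.
10:45–14:15 meets the second set on 10:45–12:15, 13:30–14:15.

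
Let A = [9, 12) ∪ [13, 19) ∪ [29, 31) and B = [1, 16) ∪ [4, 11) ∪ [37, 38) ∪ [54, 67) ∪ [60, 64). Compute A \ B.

Second set merges to [1, 16), [37, 38), [54, 67).
[9, 12) lies entirely inside B → drops out.
[13, 19) with B removed leaves [16, 19).
[29, 31) is untouched.

[16, 19) ∪ [29, 31)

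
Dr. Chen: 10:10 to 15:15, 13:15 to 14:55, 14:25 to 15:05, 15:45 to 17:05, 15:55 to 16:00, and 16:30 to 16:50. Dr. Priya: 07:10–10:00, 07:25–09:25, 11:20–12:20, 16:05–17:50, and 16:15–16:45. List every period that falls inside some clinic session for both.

11:20–12:20, 16:05–17:05

A, merged: 10:10–15:15, 15:45–17:05.
B, merged: 07:10–10:00, 11:20–12:20, 16:05–17:50.
10:10–15:15 ∩ B → 11:20–12:20.
15:45–17:05 ∩ B → 16:05–17:05.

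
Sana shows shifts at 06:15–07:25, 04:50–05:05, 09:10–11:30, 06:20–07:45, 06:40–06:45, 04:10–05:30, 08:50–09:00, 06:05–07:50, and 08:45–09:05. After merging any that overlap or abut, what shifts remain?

04:10–05:30, 06:05–07:50, 08:45–09:05, 09:10–11:30

Sort by start: 04:10–05:30, 04:50–05:05, 06:05–07:50, 06:15–07:25, 06:20–07:45, 06:40–06:45, 08:45–09:05, 08:50–09:00, 09:10–11:30.
04:50–05:05 overlaps/touches 04:10–05:30 → extend to 04:10–05:30.
06:05–07:50 is disjoint → start new block.
06:15–07:25 overlaps/touches 06:05–07:50 → extend to 06:05–07:50.
06:20–07:45 overlaps/touches 06:05–07:50 → extend to 06:05–07:50.
06:40–06:45 overlaps/touches 06:05–07:50 → extend to 06:05–07:50.
08:45–09:05 is disjoint → start new block.
08:50–09:00 overlaps/touches 08:45–09:05 → extend to 08:45–09:05.
09:10–11:30 is disjoint → start new block.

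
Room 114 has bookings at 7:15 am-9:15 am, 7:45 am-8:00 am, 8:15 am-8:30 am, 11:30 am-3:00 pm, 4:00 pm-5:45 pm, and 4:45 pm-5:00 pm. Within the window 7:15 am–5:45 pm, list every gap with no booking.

9:15 am–11:30 am, 3:00 pm–4:00 pm

After merging, the occupied span is 7:15 am–9:15 am, 11:30 am–3:00 pm, 4:00 pm–5:45 pm.
Complement within 7:15 am–5:45 pm: 9:15 am–11:30 am, 3:00 pm–4:00 pm.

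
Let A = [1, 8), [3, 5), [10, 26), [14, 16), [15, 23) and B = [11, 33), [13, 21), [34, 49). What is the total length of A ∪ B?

45

First set merges to [1, 8), [10, 26).
Second set merges to [11, 33), [34, 49).
A ∪ B = [1, 8), [10, 33), [34, 49).
Total: 7 + 23 + 15 = 45.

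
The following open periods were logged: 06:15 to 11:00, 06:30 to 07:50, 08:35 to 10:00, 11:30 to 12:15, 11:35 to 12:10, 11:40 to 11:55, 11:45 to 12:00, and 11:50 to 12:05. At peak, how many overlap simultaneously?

5

Sweep endpoints in order; track running count of active intervals.
Peak of 5 reached at 11:50.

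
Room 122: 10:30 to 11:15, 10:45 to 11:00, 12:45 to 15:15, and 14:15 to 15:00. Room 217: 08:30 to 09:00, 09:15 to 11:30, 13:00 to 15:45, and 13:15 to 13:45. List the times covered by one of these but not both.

A, merged: 10:30–11:15, 12:45–15:15.
B, merged: 08:30–09:00, 09:15–11:30, 13:00–15:45.
A \ B = 12:45–13:00.
B \ A = 08:30–09:00, 09:15–10:30, 11:15–11:30, 15:15–15:45.
Union of the two gives the symmetric difference.

08:30–09:00, 09:15–10:30, 11:15–11:30, 12:45–13:00, 15:15–15:45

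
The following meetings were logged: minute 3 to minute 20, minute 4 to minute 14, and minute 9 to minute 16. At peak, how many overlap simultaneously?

3

Sweep endpoints in order; track running count of active intervals.
Peak of 3 reached at minute 9.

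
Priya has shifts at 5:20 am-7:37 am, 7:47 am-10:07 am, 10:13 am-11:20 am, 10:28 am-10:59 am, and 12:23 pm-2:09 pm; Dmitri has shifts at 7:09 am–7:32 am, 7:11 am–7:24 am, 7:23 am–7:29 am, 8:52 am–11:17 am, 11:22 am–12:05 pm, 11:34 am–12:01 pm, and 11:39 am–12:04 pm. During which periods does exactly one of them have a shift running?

5:20 am–7:09 am, 7:32 am–7:37 am, 7:47 am–8:52 am, 10:07 am–10:13 am, 11:17 am–11:20 am, 11:22 am–12:05 pm, 12:23 pm–2:09 pm

Merge the first list: 5:20 am–7:37 am, 7:47 am–10:07 am, 10:13 am–11:20 am, 12:23 pm–2:09 pm.
Merge the second list: 7:09 am–7:32 am, 8:52 am–11:17 am, 11:22 am–12:05 pm.
Only in the first: 5:20 am–7:09 am, 7:32 am–7:37 am, 7:47 am–8:52 am, 11:17 am–11:20 am, 12:23 pm–2:09 pm.
Only in the second: 10:07 am–10:13 am, 11:22 am–12:05 pm.
Together these are the periods covered by exactly one.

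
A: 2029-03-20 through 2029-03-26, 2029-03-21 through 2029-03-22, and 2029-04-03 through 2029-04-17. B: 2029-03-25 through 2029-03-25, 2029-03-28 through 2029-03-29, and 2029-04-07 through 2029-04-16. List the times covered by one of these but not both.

A, merged: 2029-03-20 through 2029-03-26, 2029-04-03 through 2029-04-17.
Only in the first: 2029-03-20 through 2029-03-24, 2029-03-26 through 2029-03-26, 2029-04-03 through 2029-04-06, 2029-04-17 through 2029-04-17.
Only in the second: 2029-03-28 through 2029-03-29.
Together these are the periods covered by exactly one.

2029-03-20 through 2029-03-24, 2029-03-26 through 2029-03-26, 2029-03-28 through 2029-03-29, 2029-04-03 through 2029-04-06, 2029-04-17 through 2029-04-17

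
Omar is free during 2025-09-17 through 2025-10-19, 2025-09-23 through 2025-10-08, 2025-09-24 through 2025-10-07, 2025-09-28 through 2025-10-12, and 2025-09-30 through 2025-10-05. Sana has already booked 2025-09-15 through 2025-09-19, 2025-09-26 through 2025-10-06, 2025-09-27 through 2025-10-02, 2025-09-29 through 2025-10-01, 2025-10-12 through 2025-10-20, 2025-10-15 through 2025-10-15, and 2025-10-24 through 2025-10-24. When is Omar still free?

2025-09-20 through 2025-09-25, 2025-10-07 through 2025-10-11

First set merges to 2025-09-17 through 2025-10-19.
Second set merges to 2025-09-15 through 2025-09-19, 2025-09-26 through 2025-10-06, 2025-10-12 through 2025-10-20, 2025-10-24 through 2025-10-24.
2025-09-17 through 2025-10-19 \ B = 2025-09-20 through 2025-09-25, 2025-10-07 through 2025-10-11.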